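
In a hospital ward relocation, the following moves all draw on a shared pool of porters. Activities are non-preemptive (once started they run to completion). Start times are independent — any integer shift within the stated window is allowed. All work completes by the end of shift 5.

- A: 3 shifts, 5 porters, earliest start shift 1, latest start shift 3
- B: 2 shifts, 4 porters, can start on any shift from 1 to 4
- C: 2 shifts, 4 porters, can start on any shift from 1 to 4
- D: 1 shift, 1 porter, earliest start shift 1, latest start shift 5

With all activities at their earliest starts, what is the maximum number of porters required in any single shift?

Early-start schedule: A@1, B@1, C@1, D@1.
Load per shift: shift 1: 14, shift 2: 13, shift 3: 5, shift 4: 0, shift 5: 0.
Peak is 14.

14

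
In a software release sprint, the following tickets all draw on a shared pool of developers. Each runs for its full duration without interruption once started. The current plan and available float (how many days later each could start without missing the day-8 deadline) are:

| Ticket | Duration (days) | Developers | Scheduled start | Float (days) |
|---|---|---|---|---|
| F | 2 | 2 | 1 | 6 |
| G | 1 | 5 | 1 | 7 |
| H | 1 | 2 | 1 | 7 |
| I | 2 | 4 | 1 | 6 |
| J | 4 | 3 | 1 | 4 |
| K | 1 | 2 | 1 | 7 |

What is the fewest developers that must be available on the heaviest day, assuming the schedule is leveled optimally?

5

Early-start (F@1, G@1, H@1, I@1, J@1, K@1) gives peak 18: d1:18  d2:9  d3:3  d4:3  d5:0  d6:0  d7:0  d8:0.
Shift G→5, H→3, I→6, K→4.
Schedule F@1, G@5, H@3, I@6, J@1, K@4: d1:5  d2:5  d3:5  d4:5  d5:5  d6:4  d7:4  d8:0 — peak 5.
Total developer-days = 33 over 8 days ⇒ peak ≥ ⌈33/8⌉ = 5, so 5 is optimal.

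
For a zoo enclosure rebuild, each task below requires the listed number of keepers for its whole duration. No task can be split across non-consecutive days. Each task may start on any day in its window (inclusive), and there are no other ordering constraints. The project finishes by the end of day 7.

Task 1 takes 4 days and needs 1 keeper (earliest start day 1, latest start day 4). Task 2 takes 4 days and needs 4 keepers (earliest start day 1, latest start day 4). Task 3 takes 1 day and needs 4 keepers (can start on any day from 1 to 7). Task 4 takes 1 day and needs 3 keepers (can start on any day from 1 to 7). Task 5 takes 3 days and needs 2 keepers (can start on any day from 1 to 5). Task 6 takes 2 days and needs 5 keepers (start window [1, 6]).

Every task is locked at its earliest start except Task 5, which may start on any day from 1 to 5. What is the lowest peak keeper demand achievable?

Task 5@1: d1:19  d2:12  d3:7  d4:5  d5:0  d6:0  d7:0 → peak 19
Task 5@2: d1:17  d2:12  d3:7  d4:7  d5:0  d6:0  d7:0 → peak 17
Task 5@3: d1:17  d2:10  d3:7  d4:7  d5:2  d6:0  d7:0 → peak 17
Task 5@4: d1:17  d2:10  d3:5  d4:7  d5:2  d6:2  d7:0 → peak 17
Task 5@5: d1:17  d2:10  d3:5  d4:5  d5:2  d6:2  d7:2 → peak 17
Best is Task 5@2, peak 17.

17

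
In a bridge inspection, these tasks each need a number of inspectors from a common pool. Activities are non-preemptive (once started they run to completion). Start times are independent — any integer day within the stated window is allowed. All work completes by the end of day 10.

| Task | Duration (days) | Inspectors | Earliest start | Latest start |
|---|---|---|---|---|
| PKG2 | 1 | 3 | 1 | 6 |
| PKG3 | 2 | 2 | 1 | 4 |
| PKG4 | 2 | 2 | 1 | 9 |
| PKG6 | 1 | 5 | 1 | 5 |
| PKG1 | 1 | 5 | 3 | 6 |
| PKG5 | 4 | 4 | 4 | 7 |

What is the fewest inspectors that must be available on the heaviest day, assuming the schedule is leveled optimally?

Early-start (PKG2@1, PKG3@1, PKG4@1, PKG6@1, PKG1@3, PKG5@4) gives peak 12: d1:12  d2:4  d3:5  d4:4  d5:4  d6:4  d7:4  d8:0  d9:0  d10:0.
Shift PKG4→2, PKG6→4, PKG1→5, PKG5→6.
Schedule PKG2@1, PKG3@1, PKG4@2, PKG6@4, PKG1@5, PKG5@6: d1:5  d2:4  d3:2  d4:5  d5:5  d6:4  d7:4  d8:4  d9:4  d10:0 — peak 5.

5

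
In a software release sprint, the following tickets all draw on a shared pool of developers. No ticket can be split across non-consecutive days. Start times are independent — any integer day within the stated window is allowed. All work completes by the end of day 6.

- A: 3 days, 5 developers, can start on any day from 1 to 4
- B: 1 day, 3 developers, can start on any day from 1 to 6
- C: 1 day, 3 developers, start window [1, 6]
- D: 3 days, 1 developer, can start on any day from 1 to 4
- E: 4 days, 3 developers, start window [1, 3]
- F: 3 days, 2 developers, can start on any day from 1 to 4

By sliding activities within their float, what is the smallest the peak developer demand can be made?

8

Early-start (A@1, B@1, C@1, D@1, E@1, F@1) gives peak 17: d1:17  d2:11  d3:11  d4:3  d5:0  d6:0.
Shift C→2, D→4, E→3, F→4.
Schedule A@1, B@1, C@2, D@4, E@3, F@4: d1:8  d2:8  d3:8  d4:6  d5:6  d6:6 — peak 8.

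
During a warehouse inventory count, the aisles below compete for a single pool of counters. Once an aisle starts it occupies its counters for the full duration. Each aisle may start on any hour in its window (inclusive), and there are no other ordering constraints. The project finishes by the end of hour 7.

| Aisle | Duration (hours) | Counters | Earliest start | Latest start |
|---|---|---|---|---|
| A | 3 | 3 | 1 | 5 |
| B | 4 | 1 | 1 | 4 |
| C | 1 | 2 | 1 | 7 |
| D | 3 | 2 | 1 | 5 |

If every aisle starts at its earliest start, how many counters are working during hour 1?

At early start, hour 1 has: A, B, C, D.
Demand: 3 + 1 + 2 + 2 = 8.

8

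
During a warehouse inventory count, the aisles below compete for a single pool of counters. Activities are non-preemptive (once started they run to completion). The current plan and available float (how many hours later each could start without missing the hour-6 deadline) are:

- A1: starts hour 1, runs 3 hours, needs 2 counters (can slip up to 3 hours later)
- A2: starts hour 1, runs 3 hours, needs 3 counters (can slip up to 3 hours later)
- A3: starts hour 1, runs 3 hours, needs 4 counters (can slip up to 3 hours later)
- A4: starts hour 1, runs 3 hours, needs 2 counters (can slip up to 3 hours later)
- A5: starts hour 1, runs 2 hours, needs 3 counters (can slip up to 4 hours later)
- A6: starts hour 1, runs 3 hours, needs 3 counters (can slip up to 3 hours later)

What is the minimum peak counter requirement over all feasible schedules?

9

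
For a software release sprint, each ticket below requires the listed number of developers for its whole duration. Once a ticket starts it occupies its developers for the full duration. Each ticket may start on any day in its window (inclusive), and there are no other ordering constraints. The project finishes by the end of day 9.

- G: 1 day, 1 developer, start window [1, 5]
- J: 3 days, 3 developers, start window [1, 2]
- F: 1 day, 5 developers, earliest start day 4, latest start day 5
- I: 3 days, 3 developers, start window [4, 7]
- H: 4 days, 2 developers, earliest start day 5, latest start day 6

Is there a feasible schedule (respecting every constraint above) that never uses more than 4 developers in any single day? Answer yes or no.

The minimum achievable peak is 5; 4 < 5, so no feasible schedule stays within the cap.

no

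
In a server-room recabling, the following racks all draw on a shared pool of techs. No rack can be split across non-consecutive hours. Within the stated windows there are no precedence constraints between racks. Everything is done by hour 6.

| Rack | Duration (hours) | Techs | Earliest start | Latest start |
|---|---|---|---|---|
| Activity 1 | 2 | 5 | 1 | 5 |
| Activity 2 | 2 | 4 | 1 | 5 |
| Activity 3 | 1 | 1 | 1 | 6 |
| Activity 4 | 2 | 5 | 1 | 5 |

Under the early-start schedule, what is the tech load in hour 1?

At early start, hour 1 has: Activity 1, Activity 2, Activity 3, Activity 4.
Demand: 5 + 4 + 1 + 5 = 15.

15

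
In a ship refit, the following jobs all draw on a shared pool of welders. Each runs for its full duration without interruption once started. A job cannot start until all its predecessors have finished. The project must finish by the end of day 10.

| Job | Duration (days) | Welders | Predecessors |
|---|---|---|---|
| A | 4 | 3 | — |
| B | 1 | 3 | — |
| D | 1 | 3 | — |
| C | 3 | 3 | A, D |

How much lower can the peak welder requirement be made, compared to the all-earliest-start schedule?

6

Early-start peak: d1:9  d2:3  d3:3  d4:3  d5:3  d6:3  d7:3  d8:0  d9:0  d10:0 ⇒ 9.
Leveled (A@1, B@5, D@6, C@7): d1:3  d2:3  d3:3  d4:3  d5:3  d6:3  d7:3  d8:3  d9:3  d10:0 ⇒ 3.
Reduction 9 − 3 = 6.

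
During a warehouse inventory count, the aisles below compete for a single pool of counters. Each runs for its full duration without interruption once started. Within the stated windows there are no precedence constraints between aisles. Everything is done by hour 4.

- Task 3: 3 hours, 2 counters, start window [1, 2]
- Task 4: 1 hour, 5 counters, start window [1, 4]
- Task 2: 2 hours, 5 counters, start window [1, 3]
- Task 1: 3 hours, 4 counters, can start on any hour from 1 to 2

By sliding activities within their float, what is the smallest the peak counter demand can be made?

Early-start (Task 3@1, Task 4@1, Task 2@1, Task 1@1) gives peak 16: h1:16  h2:11  h3:6  h4:0.
Shift Task 2→2.
Schedule Task 3@1, Task 4@1, Task 2@2, Task 1@1: h1:11  h2:11  h3:11  h4:0 — peak 11.

11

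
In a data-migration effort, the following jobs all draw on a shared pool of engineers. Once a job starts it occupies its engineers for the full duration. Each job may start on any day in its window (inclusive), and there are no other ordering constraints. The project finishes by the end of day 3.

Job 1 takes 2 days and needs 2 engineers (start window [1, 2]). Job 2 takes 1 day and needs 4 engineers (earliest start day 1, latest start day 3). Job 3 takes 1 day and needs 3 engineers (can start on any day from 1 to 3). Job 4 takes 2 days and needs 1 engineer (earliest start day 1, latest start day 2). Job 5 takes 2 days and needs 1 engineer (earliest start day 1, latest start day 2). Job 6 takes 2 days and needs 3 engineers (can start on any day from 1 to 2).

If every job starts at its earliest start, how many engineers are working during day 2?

7

At early start, day 2 has: Job 1, Job 4, Job 5, Job 6.
Demand: 2 + 1 + 1 + 3 = 7.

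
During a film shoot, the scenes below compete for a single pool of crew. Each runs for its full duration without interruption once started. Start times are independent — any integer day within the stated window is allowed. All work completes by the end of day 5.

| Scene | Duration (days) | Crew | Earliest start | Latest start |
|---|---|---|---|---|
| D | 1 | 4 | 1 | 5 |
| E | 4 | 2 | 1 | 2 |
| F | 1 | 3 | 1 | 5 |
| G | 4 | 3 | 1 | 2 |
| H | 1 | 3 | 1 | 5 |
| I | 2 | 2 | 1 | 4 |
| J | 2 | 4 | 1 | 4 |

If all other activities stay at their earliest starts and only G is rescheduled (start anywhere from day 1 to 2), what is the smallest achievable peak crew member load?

18

G@1: d1:21  d2:11  d3:5  d4:5  d5:0 → peak 21
G@2: d1:18  d2:11  d3:5  d4:5  d5:3 → peak 18
Best is G@2, peak 18.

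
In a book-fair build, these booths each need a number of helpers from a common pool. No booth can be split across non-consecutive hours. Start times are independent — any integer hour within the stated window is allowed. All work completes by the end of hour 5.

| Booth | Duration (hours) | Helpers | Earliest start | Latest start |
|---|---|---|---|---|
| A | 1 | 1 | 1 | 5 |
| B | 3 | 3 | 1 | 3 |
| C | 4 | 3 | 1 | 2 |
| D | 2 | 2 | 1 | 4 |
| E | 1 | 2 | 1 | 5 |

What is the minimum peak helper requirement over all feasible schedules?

6

Early-start (A@1, B@1, C@1, D@1, E@1) gives peak 11: h1:11  h2:8  h3:6  h4:3  h5:0.
Shift C→2, D→4.
Schedule A@1, B@1, C@2, D@4, E@1: h1:6  h2:6  h3:6  h4:5  h5:5 — peak 6.
Total helper-hours = 28 over 5 hours ⇒ peak ≥ ⌈28/5⌉ = 6, so 6 is optimal.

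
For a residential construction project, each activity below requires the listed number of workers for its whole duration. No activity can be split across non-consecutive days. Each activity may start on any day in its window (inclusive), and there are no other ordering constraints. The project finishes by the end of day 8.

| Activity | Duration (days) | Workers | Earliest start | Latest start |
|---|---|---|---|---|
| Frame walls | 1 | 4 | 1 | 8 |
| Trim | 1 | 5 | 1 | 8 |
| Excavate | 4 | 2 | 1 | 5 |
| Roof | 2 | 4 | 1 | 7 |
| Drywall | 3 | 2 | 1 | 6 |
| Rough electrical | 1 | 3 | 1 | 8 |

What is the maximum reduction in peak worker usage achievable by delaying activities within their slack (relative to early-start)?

15

Early-start peak: d1:20  d2:8  d3:4  d4:2  d5:0  d6:0  d7:0  d8:0 ⇒ 20.
Leveled (Frame walls@1, Trim@2, Excavate@3, Roof@7, Drywall@3, Rough electrical@6): d1:4  d2:5  d3:4  d4:4  d5:4  d6:5  d7:4  d8:4 ⇒ 5.
Reduction 20 − 5 = 15.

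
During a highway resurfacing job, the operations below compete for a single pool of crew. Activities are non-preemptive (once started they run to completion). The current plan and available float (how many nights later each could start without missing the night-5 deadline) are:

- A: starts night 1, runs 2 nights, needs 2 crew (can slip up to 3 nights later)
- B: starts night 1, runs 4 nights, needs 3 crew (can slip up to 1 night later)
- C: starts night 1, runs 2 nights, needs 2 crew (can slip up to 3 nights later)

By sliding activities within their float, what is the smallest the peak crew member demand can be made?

Early-start (A@1, B@1, C@1) gives peak 7: n1:7  n2:7  n3:3  n4:3  n5:0.
Shift C→3.
Schedule A@1, B@1, C@3: n1:5  n2:5  n3:5  n4:5  n5:0 — peak 5.

5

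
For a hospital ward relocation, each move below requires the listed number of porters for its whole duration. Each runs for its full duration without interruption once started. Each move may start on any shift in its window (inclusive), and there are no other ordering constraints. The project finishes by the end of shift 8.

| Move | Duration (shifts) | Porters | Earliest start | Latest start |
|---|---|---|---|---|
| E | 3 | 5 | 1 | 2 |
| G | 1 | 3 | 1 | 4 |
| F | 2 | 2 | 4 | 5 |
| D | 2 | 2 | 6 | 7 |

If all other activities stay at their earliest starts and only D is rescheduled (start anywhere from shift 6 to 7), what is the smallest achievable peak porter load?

D@6: s1:8  s2:5  s3:5  s4:2  s5:2  s6:2  s7:2  s8:0 → peak 8
D@7: s1:8  s2:5  s3:5  s4:2  s5:2  s6:0  s7:2  s8:2 → peak 8
Best is D@6, peak 8.

8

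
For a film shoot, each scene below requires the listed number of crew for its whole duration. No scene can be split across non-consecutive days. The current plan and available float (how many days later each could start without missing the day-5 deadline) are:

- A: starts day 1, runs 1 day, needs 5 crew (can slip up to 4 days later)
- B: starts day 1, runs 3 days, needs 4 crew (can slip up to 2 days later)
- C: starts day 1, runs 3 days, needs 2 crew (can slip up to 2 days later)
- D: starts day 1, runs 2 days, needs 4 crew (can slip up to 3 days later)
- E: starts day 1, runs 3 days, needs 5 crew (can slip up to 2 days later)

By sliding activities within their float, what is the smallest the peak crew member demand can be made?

11

Early-start (A@1, B@1, C@1, D@1, E@1) gives peak 20: d1:20  d2:15  d3:11  d4:0  d5:0.
Shift D→4, E→2.
Schedule A@1, B@1, C@1, D@4, E@2: d1:11  d2:11  d3:11  d4:9  d5:4 — peak 11.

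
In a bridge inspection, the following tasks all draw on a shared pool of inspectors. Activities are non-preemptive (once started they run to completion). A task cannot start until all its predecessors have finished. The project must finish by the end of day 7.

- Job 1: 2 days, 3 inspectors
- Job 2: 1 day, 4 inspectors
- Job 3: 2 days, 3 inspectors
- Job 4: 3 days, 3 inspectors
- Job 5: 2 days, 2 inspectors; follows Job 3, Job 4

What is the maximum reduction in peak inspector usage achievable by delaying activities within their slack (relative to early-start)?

Early-start peak: d1:13  d2:9  d3:3  d4:2  d5:2  d6:0  d7:0 ⇒ 13.
Leveled (Job 1@1, Job 2@5, Job 3@3, Job 4@1, Job 5@5): d1:6  d2:6  d3:6  d4:3  d5:6  d6:2  d7:0 ⇒ 6.
Reduction 13 − 6 = 7.

7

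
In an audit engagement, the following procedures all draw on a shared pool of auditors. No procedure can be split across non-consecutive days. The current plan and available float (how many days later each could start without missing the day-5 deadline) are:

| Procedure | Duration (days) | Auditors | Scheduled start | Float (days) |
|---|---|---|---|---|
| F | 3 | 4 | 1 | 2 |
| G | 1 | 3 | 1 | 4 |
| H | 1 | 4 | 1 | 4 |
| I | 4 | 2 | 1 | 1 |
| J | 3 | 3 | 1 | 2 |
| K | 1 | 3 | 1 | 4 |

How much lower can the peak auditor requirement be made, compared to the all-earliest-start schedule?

10

Early-start peak: d1:19  d2:9  d3:9  d4:2  d5:0 ⇒ 19.
Leveled (F@1, G@1, H@4, I@1, J@2, K@5): d1:9  d2:9  d3:9  d4:9  d5:3 ⇒ 9.
Reduction 19 − 9 = 10.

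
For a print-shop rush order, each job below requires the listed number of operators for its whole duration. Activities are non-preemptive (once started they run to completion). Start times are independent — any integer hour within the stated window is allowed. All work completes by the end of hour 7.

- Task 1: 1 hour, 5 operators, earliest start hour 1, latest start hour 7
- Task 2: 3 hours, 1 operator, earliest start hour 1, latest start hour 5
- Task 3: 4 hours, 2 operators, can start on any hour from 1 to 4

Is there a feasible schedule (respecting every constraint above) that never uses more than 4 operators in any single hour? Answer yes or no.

The minimum achievable peak is 5; 4 < 5, so no feasible schedule stays within the cap.

no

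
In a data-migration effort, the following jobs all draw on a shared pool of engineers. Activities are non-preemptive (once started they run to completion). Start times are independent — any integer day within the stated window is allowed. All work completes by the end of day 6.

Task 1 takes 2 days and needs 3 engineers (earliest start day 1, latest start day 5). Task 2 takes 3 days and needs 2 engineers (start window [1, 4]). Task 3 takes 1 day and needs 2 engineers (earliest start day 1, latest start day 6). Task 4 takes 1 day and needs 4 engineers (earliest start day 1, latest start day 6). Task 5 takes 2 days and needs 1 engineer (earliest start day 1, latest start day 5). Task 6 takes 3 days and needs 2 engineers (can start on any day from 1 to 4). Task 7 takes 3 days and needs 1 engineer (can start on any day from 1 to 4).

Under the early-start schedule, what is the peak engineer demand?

Early-start schedule: Task 1@1, Task 2@1, Task 3@1, Task 4@1, Task 5@1, Task 6@1, Task 7@1.
Load per day: day 1: 15, day 2: 9, day 3: 5, day 4: 0, day 5: 0, day 6: 0.
Peak is 15.

15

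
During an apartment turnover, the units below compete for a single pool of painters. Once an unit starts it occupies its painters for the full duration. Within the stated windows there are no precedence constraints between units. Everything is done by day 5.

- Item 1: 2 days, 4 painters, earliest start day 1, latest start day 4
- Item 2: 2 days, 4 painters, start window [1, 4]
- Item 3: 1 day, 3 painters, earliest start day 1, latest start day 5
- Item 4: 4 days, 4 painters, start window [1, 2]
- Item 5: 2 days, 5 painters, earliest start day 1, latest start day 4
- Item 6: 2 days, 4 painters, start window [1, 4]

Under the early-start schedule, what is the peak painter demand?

Early-start schedule: Item 1@1, Item 2@1, Item 3@1, Item 4@1, Item 5@1, Item 6@1.
Load per day: day 1: 24, day 2: 21, day 3: 4, day 4: 4, day 5: 0.
Peak is 24.

24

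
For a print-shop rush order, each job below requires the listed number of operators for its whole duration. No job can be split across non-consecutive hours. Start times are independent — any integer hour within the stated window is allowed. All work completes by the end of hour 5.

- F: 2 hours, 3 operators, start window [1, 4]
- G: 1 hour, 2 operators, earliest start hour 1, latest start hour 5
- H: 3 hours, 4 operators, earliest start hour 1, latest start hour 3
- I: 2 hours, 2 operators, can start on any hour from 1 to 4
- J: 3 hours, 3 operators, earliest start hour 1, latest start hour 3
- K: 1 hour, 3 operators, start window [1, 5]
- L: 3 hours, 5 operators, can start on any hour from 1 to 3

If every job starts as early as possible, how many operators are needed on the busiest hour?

22

Early-start schedule: F@1, G@1, H@1, I@1, J@1, K@1, L@1.
Load per hour: hour 1: 22, hour 2: 17, hour 3: 12, hour 4: 0, hour 5: 0.
Peak is 22.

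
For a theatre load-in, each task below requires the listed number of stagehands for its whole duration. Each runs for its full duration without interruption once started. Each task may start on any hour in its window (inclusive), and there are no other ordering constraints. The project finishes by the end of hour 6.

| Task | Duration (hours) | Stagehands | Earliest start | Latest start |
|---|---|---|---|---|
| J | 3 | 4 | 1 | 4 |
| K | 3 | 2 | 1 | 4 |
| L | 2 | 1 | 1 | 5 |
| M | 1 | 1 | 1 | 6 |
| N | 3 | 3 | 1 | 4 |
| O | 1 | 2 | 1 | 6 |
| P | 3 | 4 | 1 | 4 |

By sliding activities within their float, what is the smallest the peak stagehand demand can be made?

8

Early-start (J@1, K@1, L@1, M@1, N@1, O@1, P@1) gives peak 17: h1:17  h2:14  h3:13  h4:0  h5:0  h6:0.
Shift N→4, O→3, P→4.
Schedule J@1, K@1, L@1, M@1, N@4, O@3, P@4: h1:8  h2:7  h3:8  h4:7  h5:7  h6:7 — peak 8.
Total stagehand-hours = 44 over 6 hours ⇒ peak ≥ ⌈44/6⌉ = 8, so 8 is optimal.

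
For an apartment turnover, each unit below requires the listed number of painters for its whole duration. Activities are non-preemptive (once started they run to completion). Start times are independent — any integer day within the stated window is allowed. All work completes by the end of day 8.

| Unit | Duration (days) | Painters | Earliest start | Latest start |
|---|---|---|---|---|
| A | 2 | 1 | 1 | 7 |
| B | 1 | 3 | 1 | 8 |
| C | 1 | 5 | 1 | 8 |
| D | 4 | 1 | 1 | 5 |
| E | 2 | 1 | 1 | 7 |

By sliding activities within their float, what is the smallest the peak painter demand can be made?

Early-start (A@1, B@1, C@1, D@1, E@1) gives peak 11: d1:11  d2:3  d3:1  d4:1  d5:0  d6:0  d7:0  d8:0.
Shift C→3, D→4.
Schedule A@1, B@1, C@3, D@4, E@1: d1:5  d2:2  d3:5  d4:1  d5:1  d6:1  d7:1  d8:0 — peak 5.

5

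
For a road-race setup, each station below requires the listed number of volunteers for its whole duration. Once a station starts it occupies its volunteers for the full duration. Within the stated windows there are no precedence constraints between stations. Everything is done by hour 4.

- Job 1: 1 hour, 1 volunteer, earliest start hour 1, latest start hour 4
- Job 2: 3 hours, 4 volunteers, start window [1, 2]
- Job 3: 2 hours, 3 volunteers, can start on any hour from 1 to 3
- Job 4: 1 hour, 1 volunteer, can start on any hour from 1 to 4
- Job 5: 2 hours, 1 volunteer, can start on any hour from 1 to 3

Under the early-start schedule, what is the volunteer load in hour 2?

8

At early start, hour 2 has: Job 2, Job 3, Job 5.
Demand: 4 + 3 + 1 = 8.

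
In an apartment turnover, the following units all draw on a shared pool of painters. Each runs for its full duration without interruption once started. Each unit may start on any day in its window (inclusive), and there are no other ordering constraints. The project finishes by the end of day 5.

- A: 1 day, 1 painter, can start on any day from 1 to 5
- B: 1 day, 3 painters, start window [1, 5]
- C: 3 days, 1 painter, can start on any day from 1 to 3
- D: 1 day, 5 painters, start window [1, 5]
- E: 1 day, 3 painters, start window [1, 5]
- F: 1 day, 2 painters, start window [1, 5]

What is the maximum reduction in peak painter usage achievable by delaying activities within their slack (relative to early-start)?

Early-start peak: d1:15  d2:1  d3:1  d4:0  d5:0 ⇒ 15.
Leveled (A@1, B@1, C@1, D@4, E@2, F@3): d1:5  d2:4  d3:3  d4:5  d5:0 ⇒ 5.
Reduction 15 − 5 = 10.

10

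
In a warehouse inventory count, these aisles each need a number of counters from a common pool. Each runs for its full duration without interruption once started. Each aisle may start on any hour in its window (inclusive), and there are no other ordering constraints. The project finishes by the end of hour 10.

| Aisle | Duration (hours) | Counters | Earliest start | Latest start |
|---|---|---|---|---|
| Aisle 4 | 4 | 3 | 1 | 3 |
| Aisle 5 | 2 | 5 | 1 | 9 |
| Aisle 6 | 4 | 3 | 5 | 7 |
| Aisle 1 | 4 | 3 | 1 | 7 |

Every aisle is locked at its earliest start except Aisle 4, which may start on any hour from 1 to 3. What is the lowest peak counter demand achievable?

Aisle 4@1: h1:11  h2:11  h3:6  h4:6  h5:3  h6:3  h7:3  h8:3  h9:0  h10:0 → peak 11
Aisle 4@2: h1:8  h2:11  h3:6  h4:6  h5:6  h6:3  h7:3  h8:3  h9:0  h10:0 → peak 11
Aisle 4@3: h1:8  h2:8  h3:6  h4:6  h5:6  h6:6  h7:3  h8:3  h9:0  h10:0 → peak 8
Best is Aisle 4@3, peak 8.

8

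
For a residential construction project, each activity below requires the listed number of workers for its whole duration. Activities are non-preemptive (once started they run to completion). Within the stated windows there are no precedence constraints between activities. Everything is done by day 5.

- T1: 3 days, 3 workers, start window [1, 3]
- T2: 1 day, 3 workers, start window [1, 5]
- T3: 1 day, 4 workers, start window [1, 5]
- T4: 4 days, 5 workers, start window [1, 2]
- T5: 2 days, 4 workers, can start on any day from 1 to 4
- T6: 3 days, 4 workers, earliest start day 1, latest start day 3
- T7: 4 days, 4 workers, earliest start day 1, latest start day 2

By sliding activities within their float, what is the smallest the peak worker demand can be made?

16

Early-start (T1@1, T2@1, T3@1, T4@1, T5@1, T6@1, T7@1) gives peak 27: d1:27  d2:20  d3:16  d4:9  d5:0.
Shift T4→2, T6→3, T7→2.
Schedule T1@1, T2@1, T3@1, T4@2, T5@1, T6@3, T7@2: d1:14  d2:16  d3:16  d4:13  d5:13 — peak 16.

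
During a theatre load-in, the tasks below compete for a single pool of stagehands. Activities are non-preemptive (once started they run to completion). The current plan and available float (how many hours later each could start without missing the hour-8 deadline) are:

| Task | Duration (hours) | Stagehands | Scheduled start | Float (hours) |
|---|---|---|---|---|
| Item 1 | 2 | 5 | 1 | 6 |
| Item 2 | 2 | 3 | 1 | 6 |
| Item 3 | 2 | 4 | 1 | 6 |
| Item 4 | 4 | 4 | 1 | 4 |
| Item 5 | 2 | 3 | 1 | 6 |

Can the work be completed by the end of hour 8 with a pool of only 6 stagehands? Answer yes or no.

The minimum achievable peak is 7; 6 < 7, so no feasible schedule stays within the cap.

no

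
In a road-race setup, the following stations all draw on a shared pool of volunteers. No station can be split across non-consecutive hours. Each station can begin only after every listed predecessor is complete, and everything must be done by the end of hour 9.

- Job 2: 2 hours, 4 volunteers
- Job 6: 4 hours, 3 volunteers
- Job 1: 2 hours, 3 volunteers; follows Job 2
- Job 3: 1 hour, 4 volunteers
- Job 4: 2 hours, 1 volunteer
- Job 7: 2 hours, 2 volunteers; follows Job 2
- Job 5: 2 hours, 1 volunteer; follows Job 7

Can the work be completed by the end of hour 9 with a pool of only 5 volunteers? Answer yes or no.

Schedule Job 2@1, Job 6@3, Job 1@7, Job 3@9, Job 4@1, Job 7@3, Job 5@5: h1:5  h2:5  h3:5  h4:5  h5:4  h6:4  h7:3  h8:3  h9:4 — peak 5 ≤ 5.

yes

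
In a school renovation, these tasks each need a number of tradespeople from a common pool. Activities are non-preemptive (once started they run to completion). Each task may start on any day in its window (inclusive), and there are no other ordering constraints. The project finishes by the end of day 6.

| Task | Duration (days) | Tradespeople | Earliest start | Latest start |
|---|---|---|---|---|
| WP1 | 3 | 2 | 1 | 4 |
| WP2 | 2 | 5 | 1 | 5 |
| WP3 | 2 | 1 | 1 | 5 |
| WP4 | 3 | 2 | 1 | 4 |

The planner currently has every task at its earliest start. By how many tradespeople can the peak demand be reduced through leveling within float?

5

Early-start peak: d1:10  d2:10  d3:4  d4:0  d5:0  d6:0 ⇒ 10.
Leveled (WP1@1, WP2@4, WP3@1, WP4@1): d1:5  d2:5  d3:4  d4:5  d5:5  d6:0 ⇒ 5.
Reduction 10 − 5 = 5.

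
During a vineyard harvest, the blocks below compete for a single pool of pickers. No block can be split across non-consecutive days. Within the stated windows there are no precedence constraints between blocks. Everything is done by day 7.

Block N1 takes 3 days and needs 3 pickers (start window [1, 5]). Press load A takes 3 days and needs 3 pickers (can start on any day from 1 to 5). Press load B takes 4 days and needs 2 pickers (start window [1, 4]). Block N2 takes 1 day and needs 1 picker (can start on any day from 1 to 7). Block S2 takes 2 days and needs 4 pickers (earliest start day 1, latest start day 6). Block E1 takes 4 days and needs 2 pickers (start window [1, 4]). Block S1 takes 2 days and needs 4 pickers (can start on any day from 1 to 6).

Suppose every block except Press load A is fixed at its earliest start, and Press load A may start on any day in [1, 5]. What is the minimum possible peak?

Press load A@1: d1:19  d2:18  d3:10  d4:4  d5:0  d6:0  d7:0 → peak 19
Press load A@2: d1:16  d2:18  d3:10  d4:7  d5:0  d6:0  d7:0 → peak 18
Press load A@3: d1:16  d2:15  d3:10  d4:7  d5:3  d6:0  d7:0 → peak 16
Press load A@4: d1:16  d2:15  d3:7  d4:7  d5:3  d6:3  d7:0 → peak 16
Press load A@5: d1:16  d2:15  d3:7  d4:4  d5:3  d6:3  d7:3 → peak 16
Best is Press load A@3, peak 16.

16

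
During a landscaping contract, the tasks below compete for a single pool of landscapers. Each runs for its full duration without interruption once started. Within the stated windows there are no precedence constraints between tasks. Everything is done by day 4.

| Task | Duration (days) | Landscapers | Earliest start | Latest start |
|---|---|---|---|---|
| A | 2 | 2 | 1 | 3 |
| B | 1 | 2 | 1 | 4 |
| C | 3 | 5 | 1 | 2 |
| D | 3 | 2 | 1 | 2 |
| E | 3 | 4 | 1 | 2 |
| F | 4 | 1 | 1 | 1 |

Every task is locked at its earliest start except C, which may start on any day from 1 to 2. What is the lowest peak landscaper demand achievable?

14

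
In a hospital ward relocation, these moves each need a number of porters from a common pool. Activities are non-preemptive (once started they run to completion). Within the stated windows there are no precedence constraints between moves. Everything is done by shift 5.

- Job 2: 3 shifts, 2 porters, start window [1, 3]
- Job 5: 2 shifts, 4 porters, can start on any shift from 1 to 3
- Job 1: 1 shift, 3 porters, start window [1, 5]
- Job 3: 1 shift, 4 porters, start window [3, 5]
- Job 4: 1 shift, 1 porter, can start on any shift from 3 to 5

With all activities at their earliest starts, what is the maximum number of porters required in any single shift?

9

Early-start schedule: Job 2@1, Job 5@1, Job 1@1, Job 3@3, Job 4@3.
Load per shift: shift 1: 9, shift 2: 6, shift 3: 7, shift 4: 0, shift 5: 0.
Peak is 9.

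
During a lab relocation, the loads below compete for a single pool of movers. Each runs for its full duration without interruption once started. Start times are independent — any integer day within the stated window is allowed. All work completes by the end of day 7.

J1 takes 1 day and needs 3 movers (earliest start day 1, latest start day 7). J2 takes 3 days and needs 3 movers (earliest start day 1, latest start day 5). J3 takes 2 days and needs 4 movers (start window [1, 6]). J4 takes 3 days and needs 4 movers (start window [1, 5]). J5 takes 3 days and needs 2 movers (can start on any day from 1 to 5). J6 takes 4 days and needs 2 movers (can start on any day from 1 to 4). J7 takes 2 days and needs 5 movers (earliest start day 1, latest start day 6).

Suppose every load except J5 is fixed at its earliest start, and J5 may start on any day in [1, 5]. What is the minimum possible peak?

J5@1: d1:23  d2:20  d3:11  d4:2  d5:0  d6:0  d7:0 → peak 23
J5@2: d1:21  d2:20  d3:11  d4:4  d5:0  d6:0  d7:0 → peak 21
J5@3: d1:21  d2:18  d3:11  d4:4  d5:2  d6:0  d7:0 → peak 21
J5@4: d1:21  d2:18  d3:9  d4:4  d5:2  d6:2  d7:0 → peak 21
J5@5: d1:21  d2:18  d3:9  d4:2  d5:2  d6:2  d7:2 → peak 21
Best is J5@2, peak 21.

21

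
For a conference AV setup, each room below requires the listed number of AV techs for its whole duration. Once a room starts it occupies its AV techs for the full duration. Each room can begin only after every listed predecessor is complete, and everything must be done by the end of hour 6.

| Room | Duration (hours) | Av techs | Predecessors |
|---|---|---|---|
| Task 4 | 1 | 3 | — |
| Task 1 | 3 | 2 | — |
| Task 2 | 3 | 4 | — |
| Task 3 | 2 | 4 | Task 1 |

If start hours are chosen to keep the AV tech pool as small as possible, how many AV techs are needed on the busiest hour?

6

Early-start (Task 4@1, Task 1@1, Task 2@1, Task 3@4) gives peak 9: h1:9  h2:6  h3:6  h4:4  h5:4  h6:0.
Shift Task 2→2, Task 3→5.
Schedule Task 4@1, Task 1@1, Task 2@2, Task 3@5: h1:5  h2:6  h3:6  h4:4  h5:4  h6:4 — peak 6.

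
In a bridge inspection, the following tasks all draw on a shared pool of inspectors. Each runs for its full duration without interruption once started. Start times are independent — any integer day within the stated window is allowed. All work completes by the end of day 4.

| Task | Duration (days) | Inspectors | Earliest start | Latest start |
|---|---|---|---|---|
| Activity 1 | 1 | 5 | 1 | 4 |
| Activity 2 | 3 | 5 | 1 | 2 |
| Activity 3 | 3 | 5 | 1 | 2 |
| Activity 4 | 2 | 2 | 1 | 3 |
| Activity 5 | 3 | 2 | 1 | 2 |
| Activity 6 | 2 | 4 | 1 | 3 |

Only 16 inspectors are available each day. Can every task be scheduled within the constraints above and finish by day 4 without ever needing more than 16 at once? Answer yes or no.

yes

Schedule Activity 1@1, Activity 2@1, Activity 3@2, Activity 4@1, Activity 5@1, Activity 6@3: d1:14  d2:14  d3:16  d4:9 — peak 16 ≤ 16.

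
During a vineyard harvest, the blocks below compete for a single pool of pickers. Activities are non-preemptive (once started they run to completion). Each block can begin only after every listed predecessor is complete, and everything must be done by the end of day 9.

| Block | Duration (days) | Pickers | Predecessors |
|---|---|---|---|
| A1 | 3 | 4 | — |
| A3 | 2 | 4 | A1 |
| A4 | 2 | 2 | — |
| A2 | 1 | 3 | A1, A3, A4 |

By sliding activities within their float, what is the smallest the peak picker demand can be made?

4

Early-start (A1@1, A3@4, A4@1, A2@6) gives peak 6: d1:6  d2:6  d3:4  d4:4  d5:4  d6:3  d7:0  d8:0  d9:0.
Shift A4→6, A2→8.
Schedule A1@1, A3@4, A4@6, A2@8: d1:4  d2:4  d3:4  d4:4  d5:4  d6:2  d7:2  d8:3  d9:0 — peak 4.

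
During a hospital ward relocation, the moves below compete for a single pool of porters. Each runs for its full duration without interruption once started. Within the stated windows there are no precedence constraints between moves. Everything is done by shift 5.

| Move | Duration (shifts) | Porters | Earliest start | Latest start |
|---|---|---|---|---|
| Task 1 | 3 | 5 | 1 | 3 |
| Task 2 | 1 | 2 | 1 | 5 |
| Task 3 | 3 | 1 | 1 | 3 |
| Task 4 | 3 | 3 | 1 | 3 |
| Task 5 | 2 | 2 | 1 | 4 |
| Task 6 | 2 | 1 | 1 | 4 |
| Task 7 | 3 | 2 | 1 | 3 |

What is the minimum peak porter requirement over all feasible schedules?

Early-start (Task 1@1, Task 2@1, Task 3@1, Task 4@1, Task 5@1, Task 6@1, Task 7@1) gives peak 16: s1:16  s2:14  s3:11  s4:0  s5:0.
Shift Task 5→4, Task 6→4, Task 7→2.
Schedule Task 1@1, Task 2@1, Task 3@1, Task 4@1, Task 5@4, Task 6@4, Task 7@2: s1:11  s2:11  s3:11  s4:5  s5:3 — peak 11.

11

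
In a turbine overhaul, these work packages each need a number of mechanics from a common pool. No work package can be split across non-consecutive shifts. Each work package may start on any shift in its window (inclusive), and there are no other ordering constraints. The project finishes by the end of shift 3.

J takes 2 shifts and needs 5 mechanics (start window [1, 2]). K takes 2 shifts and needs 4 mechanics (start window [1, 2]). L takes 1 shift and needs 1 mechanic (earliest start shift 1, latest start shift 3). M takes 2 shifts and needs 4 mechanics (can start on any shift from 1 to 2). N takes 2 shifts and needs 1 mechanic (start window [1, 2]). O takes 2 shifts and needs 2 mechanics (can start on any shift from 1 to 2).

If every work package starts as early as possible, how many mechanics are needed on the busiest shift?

17

Early-start schedule: J@1, K@1, L@1, M@1, N@1, O@1.
Load per shift: shift 1: 17, shift 2: 16, shift 3: 0.
Peak is 17.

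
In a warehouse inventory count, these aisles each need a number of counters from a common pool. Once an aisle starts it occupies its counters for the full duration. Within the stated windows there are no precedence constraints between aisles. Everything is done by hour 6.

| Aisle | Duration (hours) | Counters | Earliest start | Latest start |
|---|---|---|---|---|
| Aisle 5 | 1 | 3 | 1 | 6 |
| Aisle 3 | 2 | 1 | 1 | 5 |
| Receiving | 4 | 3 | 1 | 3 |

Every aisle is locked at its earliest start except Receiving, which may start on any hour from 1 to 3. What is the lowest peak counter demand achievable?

Receiving@1: h1:7  h2:4  h3:3  h4:3  h5:0  h6:0 → peak 7
Receiving@2: h1:4  h2:4  h3:3  h4:3  h5:3  h6:0 → peak 4
Receiving@3: h1:4  h2:1  h3:3  h4:3  h5:3  h6:3 → peak 4
Best is Receiving@2, peak 4.

4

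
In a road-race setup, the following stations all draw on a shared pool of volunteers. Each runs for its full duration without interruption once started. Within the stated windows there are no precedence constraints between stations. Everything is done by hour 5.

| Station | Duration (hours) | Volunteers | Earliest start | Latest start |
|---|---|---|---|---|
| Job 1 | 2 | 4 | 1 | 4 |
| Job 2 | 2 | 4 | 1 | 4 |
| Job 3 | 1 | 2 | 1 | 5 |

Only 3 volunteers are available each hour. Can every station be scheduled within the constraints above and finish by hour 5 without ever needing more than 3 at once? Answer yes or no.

no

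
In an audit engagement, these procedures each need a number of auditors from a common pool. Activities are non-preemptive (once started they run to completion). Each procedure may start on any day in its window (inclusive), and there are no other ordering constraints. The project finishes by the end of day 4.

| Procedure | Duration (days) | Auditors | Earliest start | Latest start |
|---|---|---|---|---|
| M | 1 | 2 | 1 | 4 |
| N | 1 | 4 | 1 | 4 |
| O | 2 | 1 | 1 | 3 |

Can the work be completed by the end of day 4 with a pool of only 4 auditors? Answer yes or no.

yes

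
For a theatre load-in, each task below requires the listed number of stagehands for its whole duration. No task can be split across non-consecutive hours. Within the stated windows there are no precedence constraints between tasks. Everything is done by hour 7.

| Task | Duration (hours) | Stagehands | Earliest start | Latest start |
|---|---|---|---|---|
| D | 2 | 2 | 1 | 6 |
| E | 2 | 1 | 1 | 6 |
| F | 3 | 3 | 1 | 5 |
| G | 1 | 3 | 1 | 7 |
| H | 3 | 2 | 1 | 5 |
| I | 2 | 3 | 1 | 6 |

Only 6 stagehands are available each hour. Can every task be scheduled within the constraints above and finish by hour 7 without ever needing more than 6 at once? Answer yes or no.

yes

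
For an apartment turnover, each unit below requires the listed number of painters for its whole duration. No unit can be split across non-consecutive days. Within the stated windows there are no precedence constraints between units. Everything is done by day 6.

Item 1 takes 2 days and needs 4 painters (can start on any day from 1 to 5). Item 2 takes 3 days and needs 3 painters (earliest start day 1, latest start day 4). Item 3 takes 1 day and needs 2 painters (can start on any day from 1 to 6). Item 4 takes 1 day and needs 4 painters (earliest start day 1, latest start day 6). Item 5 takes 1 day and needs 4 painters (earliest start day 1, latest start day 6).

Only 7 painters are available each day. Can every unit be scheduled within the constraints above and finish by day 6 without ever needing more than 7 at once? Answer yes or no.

yes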